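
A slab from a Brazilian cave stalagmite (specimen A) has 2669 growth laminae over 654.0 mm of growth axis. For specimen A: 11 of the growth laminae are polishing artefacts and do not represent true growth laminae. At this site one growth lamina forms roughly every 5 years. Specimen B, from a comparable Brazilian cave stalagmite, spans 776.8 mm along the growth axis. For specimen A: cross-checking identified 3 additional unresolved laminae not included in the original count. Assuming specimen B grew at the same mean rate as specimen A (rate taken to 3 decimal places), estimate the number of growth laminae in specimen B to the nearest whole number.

Specimen A: true growth lamina count = 2669 − 11 + 3 = 2661.
Specimen A: at 5 years per growth lamina, 2661 × 5 = 13305 years.
A: Mean rate = 654.0 mm / 13305 years ≈ 0.049 mm per year.
B spans 776.8 / 0.049 = 15853.06 years; at 5 years per growth lamina that is 15853.06 / 5 ≈ 3171 growth laminae.

3171 growth laminae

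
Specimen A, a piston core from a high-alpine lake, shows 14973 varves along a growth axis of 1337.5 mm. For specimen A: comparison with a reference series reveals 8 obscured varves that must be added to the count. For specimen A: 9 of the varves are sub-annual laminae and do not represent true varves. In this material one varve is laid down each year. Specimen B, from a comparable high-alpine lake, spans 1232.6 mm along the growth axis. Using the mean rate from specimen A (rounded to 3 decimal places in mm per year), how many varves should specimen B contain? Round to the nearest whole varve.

13849 varves

Specimen A: true varve count = 14973 − 9 + 8 = 14972.
A: 1337.5 mm over 14972 years gives 1337.5 / 14972 ≈ 0.089 mm/year.
B spans 1232.6 / 0.089 = 13849.44 years ≈ 13849 varves.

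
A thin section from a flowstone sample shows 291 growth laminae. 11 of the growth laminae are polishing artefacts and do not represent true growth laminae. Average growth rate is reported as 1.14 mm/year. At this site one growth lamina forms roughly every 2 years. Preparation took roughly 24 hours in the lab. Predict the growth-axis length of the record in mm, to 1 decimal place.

After corrections the count is 291 − 11 = 280 growth laminae.
280 growth laminae at 2 years each span 280 × 2 = 560 years.
560 years at 1.14 mm/year gives 1.14 × 560 = 638.4 mm.

638.4 mm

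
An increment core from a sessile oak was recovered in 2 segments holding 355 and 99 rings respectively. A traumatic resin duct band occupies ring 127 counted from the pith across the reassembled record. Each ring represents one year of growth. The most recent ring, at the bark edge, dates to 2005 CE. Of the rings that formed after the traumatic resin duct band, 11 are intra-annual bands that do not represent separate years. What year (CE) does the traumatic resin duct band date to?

Total rings = 355 + 99 = 454.
Between ring 127 and the bark edge there are 454 − 127 = 327 rings.
Excluding 11 false rings: 327 − 11 = 316.
2005 − 316 = 1689 CE.

1689 CE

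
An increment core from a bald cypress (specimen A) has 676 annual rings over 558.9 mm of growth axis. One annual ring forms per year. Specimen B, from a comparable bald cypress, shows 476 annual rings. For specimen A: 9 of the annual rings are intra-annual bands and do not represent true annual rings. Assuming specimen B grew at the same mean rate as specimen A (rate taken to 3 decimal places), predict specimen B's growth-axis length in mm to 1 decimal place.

398.9 mm

Specimen A: true annual ring count = 676 − 9 = 667.
A: Extension rate ≈ 558.9 / 667 = 0.838 mm per year.
For B, 0.838 mm/year × 476 years = 398.9 mm.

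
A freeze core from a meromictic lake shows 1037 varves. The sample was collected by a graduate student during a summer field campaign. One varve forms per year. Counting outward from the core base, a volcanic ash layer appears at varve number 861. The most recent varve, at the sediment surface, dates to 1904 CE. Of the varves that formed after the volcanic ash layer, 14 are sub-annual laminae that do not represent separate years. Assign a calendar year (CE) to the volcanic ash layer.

1742 CE

1037 − 861 = 176 varves lie beyond the volcanic ash layer toward the sediment surface.
176 − 14 false = 162 true varves after the volcanic ash layer.
Counting back 162 years from 1904 CE places the volcanic ash layer in 1904 − 162 = 1742 CE.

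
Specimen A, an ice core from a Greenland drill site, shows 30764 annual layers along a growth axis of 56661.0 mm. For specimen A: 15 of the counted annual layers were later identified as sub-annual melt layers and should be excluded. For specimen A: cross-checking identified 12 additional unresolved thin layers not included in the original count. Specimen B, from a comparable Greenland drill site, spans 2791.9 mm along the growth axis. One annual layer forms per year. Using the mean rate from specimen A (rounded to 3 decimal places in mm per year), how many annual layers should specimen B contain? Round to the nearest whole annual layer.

Specimen A: correcting the raw count gives 30764 − 15 + 12 = 30761 true annual layers.
A: 56661.0 mm over 30761 years gives 56661.0 / 30761 ≈ 1.842 mm/yr.
Specimen B: 2791.9 mm / 1.842 mm per year = 1515.69 years ≈ 1516 annual layers.

1516 annual layers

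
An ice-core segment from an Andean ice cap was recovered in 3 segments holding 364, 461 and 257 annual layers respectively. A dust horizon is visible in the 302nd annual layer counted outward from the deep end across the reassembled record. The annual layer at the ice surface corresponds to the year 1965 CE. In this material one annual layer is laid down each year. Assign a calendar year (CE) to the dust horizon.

1185 CE

Total annual layers = 364 + 461 + 257 = 1082.
Between annual layer 302 and the ice surface there are 1082 − 302 = 780 annual layers.
1965 − 780 = 1185 CE.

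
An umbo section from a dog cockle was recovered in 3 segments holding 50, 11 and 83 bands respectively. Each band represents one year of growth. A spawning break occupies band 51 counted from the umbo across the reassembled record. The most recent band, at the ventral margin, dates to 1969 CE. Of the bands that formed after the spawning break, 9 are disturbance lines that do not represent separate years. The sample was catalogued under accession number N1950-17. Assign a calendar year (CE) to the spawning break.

1885 CE

Total bands = 50 + 11 + 83 = 144.
The spawning break sits at band 51 from the umbo, so 144 − 51 = 93 bands formed after it.
Removing the 9 false bands leaves 93 − 9 = 84 true bands beyond the spawning break.
1969 − 84 = 1885 CE.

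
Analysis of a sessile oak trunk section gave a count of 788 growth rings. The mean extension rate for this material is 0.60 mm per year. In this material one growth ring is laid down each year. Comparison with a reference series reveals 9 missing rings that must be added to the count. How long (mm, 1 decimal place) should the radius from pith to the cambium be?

478.2 mm

True growth ring count = 788 + 9 = 797.
Length ≈ 0.60 × 797 = 478.2 mm.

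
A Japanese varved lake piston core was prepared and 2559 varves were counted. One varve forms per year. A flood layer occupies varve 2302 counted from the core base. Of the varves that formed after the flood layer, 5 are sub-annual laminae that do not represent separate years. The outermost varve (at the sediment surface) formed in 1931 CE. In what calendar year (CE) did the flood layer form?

2559 − 2302 = 257 varves lie beyond the flood layer toward the sediment surface.
Removing the 5 false varves leaves 257 − 5 = 252 true varves beyond the flood layer.
The varve at the sediment surface is 1931 CE, so the flood layer dates to 1931 − 252 = 1679 CE.

1679 CE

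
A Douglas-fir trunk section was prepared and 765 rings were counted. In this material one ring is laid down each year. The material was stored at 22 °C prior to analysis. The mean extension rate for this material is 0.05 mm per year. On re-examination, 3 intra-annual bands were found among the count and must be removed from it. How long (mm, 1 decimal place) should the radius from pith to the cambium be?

After corrections the count is 765 − 3 = 762 rings.
Length ≈ 0.05 × 762 = 38.1 mm.

38.1 mm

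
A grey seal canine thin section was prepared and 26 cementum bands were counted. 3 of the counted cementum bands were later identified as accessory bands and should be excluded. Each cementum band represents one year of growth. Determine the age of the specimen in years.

Correcting the raw count gives 26 − 3 = 23 true cementum bands.
At one cementum band per year, that is 23 years.

23 yr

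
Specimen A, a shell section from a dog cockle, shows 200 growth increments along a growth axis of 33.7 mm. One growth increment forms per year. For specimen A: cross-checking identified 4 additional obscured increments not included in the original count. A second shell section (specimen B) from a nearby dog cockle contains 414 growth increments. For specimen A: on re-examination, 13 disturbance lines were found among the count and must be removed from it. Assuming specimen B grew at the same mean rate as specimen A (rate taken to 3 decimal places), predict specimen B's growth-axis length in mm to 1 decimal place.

Specimen A: correcting the raw count gives 200 − 13 + 4 = 191 true growth increments.
A: 33.7 mm over 191 years gives 33.7 / 191 ≈ 0.176 mm per year.
B's length ≈ 0.176 × 414 = 72.9 mm.

72.9 mm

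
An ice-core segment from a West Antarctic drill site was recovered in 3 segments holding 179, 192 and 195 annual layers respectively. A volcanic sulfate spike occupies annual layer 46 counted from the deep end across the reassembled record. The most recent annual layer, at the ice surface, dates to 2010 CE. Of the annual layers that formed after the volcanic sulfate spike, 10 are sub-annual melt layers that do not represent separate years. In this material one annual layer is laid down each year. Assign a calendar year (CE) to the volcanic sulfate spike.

1500 CE

Total annual layers = 179 + 192 + 195 = 566.
Between annual layer 46 and the ice surface there are 566 − 46 = 520 annual layers.
Removing the 10 false annual layers leaves 520 − 10 = 510 true annual layers beyond the volcanic sulfate spike.
The annual layer at the ice surface is 2010 CE, so the volcanic sulfate spike dates to 2010 − 510 = 1500 CE.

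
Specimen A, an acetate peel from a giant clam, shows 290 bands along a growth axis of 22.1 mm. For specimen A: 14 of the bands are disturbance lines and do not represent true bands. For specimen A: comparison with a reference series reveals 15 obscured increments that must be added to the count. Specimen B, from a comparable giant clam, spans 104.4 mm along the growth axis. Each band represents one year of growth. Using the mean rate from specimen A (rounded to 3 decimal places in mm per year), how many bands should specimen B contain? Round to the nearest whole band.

1374 bands

Specimen A: adjusted count: 290 − 14 + 15 = 291 bands.
A: Extension rate ≈ 22.1 / 291 = 0.076 mm per year.
For B, 104.4 / 0.076 = 1373.68 years ≈ 1374 bands.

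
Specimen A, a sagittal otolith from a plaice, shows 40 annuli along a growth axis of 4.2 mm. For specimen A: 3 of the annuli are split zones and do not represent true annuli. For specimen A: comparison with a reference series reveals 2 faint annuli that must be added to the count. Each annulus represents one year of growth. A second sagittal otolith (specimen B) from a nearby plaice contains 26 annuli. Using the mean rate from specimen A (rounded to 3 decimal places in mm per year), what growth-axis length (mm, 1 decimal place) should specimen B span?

Specimen A: adjusted count: 40 − 3 + 2 = 39 annuli.
A: 4.2 mm over 39 years gives 4.2 / 39 ≈ 0.108 mm/yr.
B's length ≈ 0.108 × 26 = 2.8 mm.

2.8 mm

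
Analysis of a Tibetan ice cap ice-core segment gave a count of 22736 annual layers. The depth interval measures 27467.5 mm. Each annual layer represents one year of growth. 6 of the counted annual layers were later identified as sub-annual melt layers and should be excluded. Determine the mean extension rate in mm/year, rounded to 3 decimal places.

1.208 mm/year

True annual layer count = 22736 − 6 = 22730.
Extension rate ≈ 27467.5 / 22730 = 1.208 mm/year.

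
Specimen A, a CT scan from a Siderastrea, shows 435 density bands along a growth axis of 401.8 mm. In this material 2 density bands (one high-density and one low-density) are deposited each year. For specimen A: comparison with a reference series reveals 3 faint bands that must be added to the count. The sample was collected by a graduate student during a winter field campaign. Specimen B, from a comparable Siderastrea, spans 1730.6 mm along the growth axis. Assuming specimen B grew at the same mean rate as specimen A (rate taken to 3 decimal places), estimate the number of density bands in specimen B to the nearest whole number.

Specimen A: adjusted count: 435 + 3 = 438 density bands.
Specimen A: with 2 density bands per year, 438 / 2 = 219 years.
A: Mean rate = 401.8 mm / 219 years ≈ 1.835 mm/year.
B spans 1730.6 / 1.835 = 943.11 years; at 2 density bands per year that is 943.11 × 2 ≈ 1886 density bands.

1886 density bands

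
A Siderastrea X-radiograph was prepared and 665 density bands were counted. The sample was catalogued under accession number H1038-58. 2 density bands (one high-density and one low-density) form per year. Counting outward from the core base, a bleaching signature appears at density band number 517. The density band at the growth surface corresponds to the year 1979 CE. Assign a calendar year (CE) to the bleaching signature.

Between density band 517 and the growth surface there are 665 − 517 = 148 density bands.
With 2 density bands per year, 148 / 2 = 74 years.
Counting back 74 years from 1979 CE places the bleaching signature in 1979 − 74 = 1905 CE.

1905 CE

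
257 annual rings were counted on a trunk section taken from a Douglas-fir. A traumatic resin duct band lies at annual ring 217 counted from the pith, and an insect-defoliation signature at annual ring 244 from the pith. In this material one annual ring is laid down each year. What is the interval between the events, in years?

Separation: 244 − 217 = 27 annual rings.
At one annual ring per year, 27 years elapsed between them.

27 yr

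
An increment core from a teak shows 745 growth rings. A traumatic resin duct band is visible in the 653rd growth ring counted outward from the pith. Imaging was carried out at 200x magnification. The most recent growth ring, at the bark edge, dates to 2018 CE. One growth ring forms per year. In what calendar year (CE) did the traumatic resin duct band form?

The traumatic resin duct band sits at growth ring 653 from the pith, so 745 − 653 = 92 growth rings formed after it.
2018 − 92 = 1926 CE.

1926 CE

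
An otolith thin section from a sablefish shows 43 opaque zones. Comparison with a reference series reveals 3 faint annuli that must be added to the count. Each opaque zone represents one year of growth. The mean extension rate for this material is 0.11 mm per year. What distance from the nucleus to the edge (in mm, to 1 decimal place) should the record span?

5.1 mm

After corrections the count is 43 + 3 = 46 opaque zones.
46 years at 0.11 mm/year gives 0.11 × 46 = 5.1 mm.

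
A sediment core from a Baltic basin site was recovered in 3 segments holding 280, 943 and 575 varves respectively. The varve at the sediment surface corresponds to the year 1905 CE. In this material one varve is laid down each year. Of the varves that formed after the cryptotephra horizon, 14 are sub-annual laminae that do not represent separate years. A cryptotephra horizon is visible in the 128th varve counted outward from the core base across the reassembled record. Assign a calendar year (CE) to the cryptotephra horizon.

249 CE

Total varves = 280 + 943 + 575 = 1798.
The cryptotephra horizon sits at varve 128 from the core base, so 1798 − 128 = 1670 varves formed after it.
1670 − 14 false = 1656 true varves after the cryptotephra horizon.
Counting back 1656 years from 1905 CE places the cryptotephra horizon in 1905 − 1656 = 249 CE.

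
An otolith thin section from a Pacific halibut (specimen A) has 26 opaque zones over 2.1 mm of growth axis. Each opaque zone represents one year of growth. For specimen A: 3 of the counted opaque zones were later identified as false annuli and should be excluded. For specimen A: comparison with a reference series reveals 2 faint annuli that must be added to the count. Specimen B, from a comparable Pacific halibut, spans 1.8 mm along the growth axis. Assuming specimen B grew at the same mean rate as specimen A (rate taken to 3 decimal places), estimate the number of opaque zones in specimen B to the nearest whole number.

21 opaque zones

Specimen A: true opaque zone count = 26 − 3 + 2 = 25.
A: Mean rate = 2.1 mm / 25 years ≈ 0.084 mm/year.
B spans 1.8 / 0.084 = 21.43 years ≈ 21 opaque zones.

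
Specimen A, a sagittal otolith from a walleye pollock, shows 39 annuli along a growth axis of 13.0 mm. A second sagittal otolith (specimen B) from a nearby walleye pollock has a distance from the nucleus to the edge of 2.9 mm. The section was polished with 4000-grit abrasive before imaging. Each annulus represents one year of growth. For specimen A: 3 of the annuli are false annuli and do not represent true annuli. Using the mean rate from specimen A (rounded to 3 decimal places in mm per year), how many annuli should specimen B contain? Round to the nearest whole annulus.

Specimen A: after corrections the count is 39 − 3 = 36 annuli.
A: Extension rate ≈ 13.0 / 36 = 0.361 mm per year.
Specimen B: 2.9 mm / 0.361 mm per year = 8.03 years ≈ 8 annuli.

8 annuli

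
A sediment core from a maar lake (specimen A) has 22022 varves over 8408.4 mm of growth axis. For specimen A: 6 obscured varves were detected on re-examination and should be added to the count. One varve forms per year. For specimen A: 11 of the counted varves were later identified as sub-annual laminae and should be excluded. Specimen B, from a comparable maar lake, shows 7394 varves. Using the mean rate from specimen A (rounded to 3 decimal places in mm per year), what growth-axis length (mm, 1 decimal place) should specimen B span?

Specimen A: after corrections the count is 22022 − 11 + 6 = 22017 varves.
A: Mean rate = 8408.4 mm / 22017 years ≈ 0.382 mm/yr.
Length of B = 0.382 × 7394 = 2824.5 mm.

2824.5 mm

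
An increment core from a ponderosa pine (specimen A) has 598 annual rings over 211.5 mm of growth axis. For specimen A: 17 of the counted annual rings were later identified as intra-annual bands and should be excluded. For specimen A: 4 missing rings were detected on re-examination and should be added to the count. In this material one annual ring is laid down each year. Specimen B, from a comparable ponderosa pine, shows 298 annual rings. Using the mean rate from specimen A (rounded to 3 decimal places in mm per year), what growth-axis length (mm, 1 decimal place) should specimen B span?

107.9 mm

Specimen A: adjusted count: 598 − 17 + 4 = 585 annual rings.
A: Extension rate ≈ 211.5 / 585 = 0.362 mm per year.
For B, 0.362 mm/year × 298 years = 107.9 mm.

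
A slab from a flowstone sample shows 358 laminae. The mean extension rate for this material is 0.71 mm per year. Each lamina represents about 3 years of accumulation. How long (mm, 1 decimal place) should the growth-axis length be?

At 3 years per lamina, 358 × 3 = 1074 years.
1074 years at 0.71 mm/year gives 0.71 × 1074 = 762.5 mm.

762.5 mm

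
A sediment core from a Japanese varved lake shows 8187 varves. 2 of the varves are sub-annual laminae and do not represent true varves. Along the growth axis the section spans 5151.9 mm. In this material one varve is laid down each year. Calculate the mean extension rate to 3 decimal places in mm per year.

Correcting the raw count gives 8187 − 2 = 8185 true varves.
Mean rate = 5151.9 mm / 8185 years ≈ 0.629 mm per year.

0.629 mm per year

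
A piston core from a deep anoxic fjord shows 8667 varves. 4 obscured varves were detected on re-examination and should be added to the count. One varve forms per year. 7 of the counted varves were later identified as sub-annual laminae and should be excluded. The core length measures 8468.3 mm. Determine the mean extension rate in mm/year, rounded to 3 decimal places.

After corrections the count is 8667 − 7 + 4 = 8664 varves.
8468.3 mm over 8664 years gives 8468.3 / 8664 ≈ 0.977 mm/year.

0.977 mm/year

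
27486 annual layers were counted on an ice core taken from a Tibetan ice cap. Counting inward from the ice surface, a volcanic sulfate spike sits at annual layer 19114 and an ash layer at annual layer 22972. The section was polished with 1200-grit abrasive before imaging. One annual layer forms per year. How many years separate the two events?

3858 years

22972 − 19114 = 3858 annual layers lie between the two events.
One annual layer per year makes the interval 3858 years.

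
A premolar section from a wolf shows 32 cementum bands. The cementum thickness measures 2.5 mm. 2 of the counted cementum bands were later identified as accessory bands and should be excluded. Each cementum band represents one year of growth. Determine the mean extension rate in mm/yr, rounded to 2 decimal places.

0.08 mm/yr

Adjusted count: 32 − 2 = 30 cementum bands.
Mean rate = 2.5 mm / 30 years ≈ 0.08 mm/yr.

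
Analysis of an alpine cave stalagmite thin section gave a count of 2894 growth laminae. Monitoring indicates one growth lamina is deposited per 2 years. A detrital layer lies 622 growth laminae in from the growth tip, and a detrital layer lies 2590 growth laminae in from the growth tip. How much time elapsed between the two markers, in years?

3936 yr

2590 − 622 = 1968 growth laminae lie between the two events.
1968 growth laminae at 2 years each span 1968 × 2 = 3936 years.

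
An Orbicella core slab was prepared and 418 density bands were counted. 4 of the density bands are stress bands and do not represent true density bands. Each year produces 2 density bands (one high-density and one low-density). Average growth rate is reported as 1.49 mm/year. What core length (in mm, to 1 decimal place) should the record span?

After corrections the count is 418 − 4 = 414 density bands.
Dividing by 2 density bands per year: 414 / 2 = 207 years.
207 years at 1.49 mm/year gives 1.49 × 207 = 308.4 mm.

308.4 mm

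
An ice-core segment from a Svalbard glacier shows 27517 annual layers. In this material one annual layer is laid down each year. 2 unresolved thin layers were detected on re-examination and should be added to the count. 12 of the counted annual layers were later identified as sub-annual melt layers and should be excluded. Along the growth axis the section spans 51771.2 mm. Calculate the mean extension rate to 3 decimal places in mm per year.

True annual layer count = 27517 − 12 + 2 = 27507.
Extension rate ≈ 51771.2 / 27507 = 1.882 mm per year.

1.882 mm per year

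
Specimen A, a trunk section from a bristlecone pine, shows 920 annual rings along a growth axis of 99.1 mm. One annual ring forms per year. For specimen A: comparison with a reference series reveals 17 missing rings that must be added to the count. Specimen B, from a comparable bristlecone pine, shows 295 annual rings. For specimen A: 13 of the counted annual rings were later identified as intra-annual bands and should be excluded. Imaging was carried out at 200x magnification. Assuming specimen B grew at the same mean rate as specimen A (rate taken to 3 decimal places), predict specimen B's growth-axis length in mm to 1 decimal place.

31.6 mm

Specimen A: correcting the raw count gives 920 − 13 + 17 = 924 true annual rings.
A: 99.1 mm over 924 years gives 99.1 / 924 ≈ 0.107 mm/yr.
For B, 0.107 mm/year × 295 years = 31.6 mm.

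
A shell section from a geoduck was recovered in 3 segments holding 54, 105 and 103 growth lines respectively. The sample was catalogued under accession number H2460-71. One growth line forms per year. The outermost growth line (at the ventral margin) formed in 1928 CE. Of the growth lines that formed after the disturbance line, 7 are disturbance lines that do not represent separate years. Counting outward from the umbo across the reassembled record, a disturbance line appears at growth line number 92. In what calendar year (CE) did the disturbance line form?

Total growth lines = 54 + 105 + 103 = 262.
The disturbance line sits at growth line 92 from the umbo, so 262 − 92 = 170 growth lines formed after it.
170 − 7 false = 163 true growth lines after the disturbance line.
1928 − 163 = 1765 CE.

1765 CE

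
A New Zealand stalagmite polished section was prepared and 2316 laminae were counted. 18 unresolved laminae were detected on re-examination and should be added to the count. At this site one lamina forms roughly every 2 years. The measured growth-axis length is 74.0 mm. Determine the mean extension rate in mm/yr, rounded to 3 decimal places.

0.016 mm/yr

True lamina count = 2316 + 18 = 2334.
2334 laminae at 2 years each span 2334 × 2 = 4668 years.
Mean rate = 74.0 mm / 4668 years ≈ 0.016 mm/yr.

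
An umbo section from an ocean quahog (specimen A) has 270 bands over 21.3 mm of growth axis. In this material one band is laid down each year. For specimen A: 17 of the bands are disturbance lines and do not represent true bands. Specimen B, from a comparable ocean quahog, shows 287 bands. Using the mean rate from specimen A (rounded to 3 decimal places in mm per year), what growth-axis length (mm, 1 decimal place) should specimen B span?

Specimen A: after corrections the count is 270 − 17 = 253 bands.
A: Extension rate ≈ 21.3 / 253 = 0.084 mm/yr.
Length of B = 0.084 × 287 = 24.1 mm.

24.1 mm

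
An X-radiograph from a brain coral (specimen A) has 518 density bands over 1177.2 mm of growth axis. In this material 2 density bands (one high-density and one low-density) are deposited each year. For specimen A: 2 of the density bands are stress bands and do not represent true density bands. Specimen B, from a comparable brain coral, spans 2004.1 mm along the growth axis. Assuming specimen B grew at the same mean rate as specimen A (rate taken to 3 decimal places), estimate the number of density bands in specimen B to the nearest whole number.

Specimen A: adjusted count: 518 − 2 = 516 density bands.
Specimen A: 516 density bands at 2 per year is 516 / 2 = 258 years.
A: Extension rate ≈ 1177.2 / 258 = 4.563 mm/year.
B spans 2004.1 / 4.563 = 439.21 years; at 2 density bands per year that is 439.21 × 2 ≈ 878 density bands.

878 density bands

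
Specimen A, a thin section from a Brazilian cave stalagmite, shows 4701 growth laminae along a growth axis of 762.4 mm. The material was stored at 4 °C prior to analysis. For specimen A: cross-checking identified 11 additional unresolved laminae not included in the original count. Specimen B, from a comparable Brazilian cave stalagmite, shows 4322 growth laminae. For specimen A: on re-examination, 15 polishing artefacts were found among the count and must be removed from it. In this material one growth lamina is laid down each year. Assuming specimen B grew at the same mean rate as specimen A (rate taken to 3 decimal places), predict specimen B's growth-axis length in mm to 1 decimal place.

Specimen A: adjusted count: 4701 − 15 + 11 = 4697 growth laminae.
A: Extension rate ≈ 762.4 / 4697 = 0.162 mm per year.
For B, 0.162 mm/year × 4322 years = 700.2 mm.

700.2 mm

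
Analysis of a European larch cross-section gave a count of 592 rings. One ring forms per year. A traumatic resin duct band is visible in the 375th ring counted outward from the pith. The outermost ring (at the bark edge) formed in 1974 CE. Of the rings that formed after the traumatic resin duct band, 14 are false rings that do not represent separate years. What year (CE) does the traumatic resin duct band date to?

1771 CE

592 − 375 = 217 rings lie beyond the traumatic resin duct band toward the bark edge.
Removing the 14 false rings leaves 217 − 14 = 203 true rings beyond the traumatic resin duct band.
The ring at the bark edge is 1974 CE, so the traumatic resin duct band dates to 1974 − 203 = 1771 CE.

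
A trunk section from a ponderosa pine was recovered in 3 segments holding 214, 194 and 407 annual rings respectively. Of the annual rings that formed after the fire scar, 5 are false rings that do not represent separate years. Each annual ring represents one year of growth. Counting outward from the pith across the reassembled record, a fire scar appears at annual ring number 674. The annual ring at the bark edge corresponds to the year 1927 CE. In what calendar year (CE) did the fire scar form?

Total annual rings = 214 + 194 + 407 = 815.
The fire scar sits at annual ring 674 from the pith, so 815 − 674 = 141 annual rings formed after it.
Excluding 5 false annual rings: 141 − 5 = 136.
Counting back 136 years from 1927 CE places the fire scar in 1927 − 136 = 1791 CE.

1791 CE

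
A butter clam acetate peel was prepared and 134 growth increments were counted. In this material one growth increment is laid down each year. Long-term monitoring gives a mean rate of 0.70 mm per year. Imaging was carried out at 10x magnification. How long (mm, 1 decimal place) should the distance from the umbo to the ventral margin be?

93.8 mm

The record spans 134 years at 0.70 mm per year.
134 years at 0.70 mm/year gives 0.70 × 134 = 93.8 mm.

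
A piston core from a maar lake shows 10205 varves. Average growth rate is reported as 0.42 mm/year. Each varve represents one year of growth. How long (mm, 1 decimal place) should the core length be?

10205 years of growth are recorded.
Length ≈ 0.42 × 10205 = 4286.1 mm.

4286.1 mm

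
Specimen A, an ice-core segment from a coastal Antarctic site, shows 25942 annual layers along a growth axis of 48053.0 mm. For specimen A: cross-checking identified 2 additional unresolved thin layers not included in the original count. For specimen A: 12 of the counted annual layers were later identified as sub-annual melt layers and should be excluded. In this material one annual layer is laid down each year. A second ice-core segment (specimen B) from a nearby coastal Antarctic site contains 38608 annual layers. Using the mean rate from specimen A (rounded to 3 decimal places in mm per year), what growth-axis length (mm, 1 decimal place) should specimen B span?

71540.6 mm

Specimen A: after corrections the count is 25942 − 12 + 2 = 25932 annual layers.
A: 48053.0 mm over 25932 years gives 48053.0 / 25932 ≈ 1.853 mm per year.
B's length ≈ 1.853 × 38608 = 71540.6 mm.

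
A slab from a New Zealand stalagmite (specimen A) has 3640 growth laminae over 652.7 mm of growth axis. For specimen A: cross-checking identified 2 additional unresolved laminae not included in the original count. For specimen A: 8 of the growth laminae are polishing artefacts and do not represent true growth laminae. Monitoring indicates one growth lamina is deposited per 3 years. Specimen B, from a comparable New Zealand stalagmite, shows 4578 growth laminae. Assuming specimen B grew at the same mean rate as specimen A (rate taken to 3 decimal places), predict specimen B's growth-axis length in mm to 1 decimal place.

Specimen A: true growth lamina count = 3640 − 8 + 2 = 3634.
Specimen A: multiplying by 3 years per growth lamina: 3634 × 3 = 10902 years.
A: Extension rate ≈ 652.7 / 10902 = 0.060 mm/yr.
Specimen B: multiplying by 3 years per growth lamina: 4578 × 3 = 13734 years. Length of B = 0.060 × 13734 = 824.0 mm.

824.0 mm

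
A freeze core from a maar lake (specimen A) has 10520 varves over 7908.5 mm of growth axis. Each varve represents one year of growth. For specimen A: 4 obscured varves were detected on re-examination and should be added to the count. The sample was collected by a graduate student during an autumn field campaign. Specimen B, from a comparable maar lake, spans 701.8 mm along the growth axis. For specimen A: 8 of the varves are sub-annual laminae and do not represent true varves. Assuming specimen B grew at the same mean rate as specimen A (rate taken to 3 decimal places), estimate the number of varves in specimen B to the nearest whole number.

933 varves

Specimen A: correcting the raw count gives 10520 − 8 + 4 = 10516 true varves.
A: Mean rate = 7908.5 mm / 10516 years ≈ 0.752 mm/yr.
Specimen B: 701.8 mm / 0.752 mm per year = 933.24 years ≈ 933 varves.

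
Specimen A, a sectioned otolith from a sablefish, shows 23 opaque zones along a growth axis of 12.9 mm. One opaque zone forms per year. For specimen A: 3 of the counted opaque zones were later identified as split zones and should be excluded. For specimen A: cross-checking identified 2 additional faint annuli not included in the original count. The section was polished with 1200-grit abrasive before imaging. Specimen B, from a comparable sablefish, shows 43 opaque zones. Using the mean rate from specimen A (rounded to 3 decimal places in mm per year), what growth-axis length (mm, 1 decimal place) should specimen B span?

Specimen A: correcting the raw count gives 23 − 3 + 2 = 22 true opaque zones.
A: Mean rate = 12.9 mm / 22 years ≈ 0.586 mm/yr.
For B, 0.586 mm/year × 43 years = 25.2 mm.

25.2 mm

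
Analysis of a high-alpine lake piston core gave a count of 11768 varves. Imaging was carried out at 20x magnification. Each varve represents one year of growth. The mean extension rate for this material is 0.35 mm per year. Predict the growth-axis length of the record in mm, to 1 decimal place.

4118.8 mm

The record spans 11768 years at 0.35 mm per year.
11768 years at 0.35 mm/year gives 0.35 × 11768 = 4118.8 mm.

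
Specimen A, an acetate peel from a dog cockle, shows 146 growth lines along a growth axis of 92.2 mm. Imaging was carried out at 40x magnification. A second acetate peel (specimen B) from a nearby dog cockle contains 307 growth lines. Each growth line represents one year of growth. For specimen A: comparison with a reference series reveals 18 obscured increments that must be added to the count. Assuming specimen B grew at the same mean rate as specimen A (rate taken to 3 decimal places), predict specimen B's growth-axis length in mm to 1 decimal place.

Specimen A: after corrections the count is 146 + 18 = 164 growth lines.
A: 92.2 mm over 164 years gives 92.2 / 164 ≈ 0.562 mm/yr.
For B, 0.562 mm/year × 307 years = 172.5 mm.

172.5 mm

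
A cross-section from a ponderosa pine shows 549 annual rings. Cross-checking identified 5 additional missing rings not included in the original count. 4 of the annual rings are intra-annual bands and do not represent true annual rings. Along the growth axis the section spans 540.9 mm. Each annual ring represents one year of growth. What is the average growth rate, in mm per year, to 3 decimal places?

After corrections the count is 549 − 4 + 5 = 550 annual rings.
Mean rate = 540.9 mm / 550 years ≈ 0.983 mm per year.

0.983 mm per year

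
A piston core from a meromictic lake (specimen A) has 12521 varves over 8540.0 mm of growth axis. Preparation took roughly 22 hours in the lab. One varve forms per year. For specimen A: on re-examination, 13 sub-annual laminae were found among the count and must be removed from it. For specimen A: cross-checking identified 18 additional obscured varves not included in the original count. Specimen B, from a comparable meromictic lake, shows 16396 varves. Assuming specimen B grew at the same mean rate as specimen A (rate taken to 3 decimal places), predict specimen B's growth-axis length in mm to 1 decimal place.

11182.1 mm

Specimen A: true varve count = 12521 − 13 + 18 = 12526.
A: 8540.0 mm over 12526 years gives 8540.0 / 12526 ≈ 0.682 mm/yr.
B's length ≈ 0.682 × 16396 = 11182.1 mm.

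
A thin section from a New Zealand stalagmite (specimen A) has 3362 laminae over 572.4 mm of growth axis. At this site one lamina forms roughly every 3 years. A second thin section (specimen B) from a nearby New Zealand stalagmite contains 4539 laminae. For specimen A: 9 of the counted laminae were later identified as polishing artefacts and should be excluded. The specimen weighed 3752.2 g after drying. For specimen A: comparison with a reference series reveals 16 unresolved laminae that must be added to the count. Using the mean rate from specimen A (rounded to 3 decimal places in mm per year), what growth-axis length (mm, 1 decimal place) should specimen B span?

776.2 mm

Specimen A: true lamina count = 3362 − 9 + 16 = 3369.
Specimen A: multiplying by 3 years per lamina: 3369 × 3 = 10107 years.
A: 572.4 mm over 10107 years gives 572.4 / 10107 ≈ 0.057 mm per year.
Specimen B: multiplying by 3 years per lamina: 4539 × 3 = 13617 years. B's length ≈ 0.057 × 13617 = 776.2 mm.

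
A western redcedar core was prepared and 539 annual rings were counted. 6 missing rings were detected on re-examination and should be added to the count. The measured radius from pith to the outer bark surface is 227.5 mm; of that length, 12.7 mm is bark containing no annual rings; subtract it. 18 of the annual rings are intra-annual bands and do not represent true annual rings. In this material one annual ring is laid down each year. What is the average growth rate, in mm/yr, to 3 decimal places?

0.408 mm/yr

Correcting the raw count gives 539 − 18 + 6 = 527 true annual rings.
Net length = 227.5 − 12.7 = 214.8 mm.
214.8 mm over 527 years gives 214.8 / 527 ≈ 0.408 mm/yr.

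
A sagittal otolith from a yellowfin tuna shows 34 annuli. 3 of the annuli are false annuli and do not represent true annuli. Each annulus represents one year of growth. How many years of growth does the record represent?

After corrections the count is 34 − 3 = 31 annuli.
With a one-to-one annulus periodicity this is 31 years.

31 years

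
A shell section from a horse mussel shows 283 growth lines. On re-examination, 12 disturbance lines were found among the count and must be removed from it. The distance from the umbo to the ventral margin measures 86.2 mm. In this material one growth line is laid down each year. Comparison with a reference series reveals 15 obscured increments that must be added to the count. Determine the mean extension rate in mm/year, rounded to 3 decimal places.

0.301 mm/year

Correcting the raw count gives 283 − 12 + 15 = 286 true growth lines.
Mean rate = 86.2 mm / 286 years ≈ 0.301 mm/year.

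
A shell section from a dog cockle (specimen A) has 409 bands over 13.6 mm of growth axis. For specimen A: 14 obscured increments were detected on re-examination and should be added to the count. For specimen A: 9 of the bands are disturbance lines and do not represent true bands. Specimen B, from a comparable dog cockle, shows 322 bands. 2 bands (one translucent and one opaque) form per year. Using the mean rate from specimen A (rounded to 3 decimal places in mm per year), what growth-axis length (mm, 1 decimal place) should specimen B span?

Specimen A: correcting the raw count gives 409 − 9 + 14 = 414 true bands.
Specimen A: 414 bands at 2 per year is 414 / 2 = 207 years.
A: Mean rate = 13.6 mm / 207 years ≈ 0.066 mm/yr.
Specimen B: dividing by 2 bands per year: 322 / 2 = 161 years. For B, 0.066 mm/year × 161 years = 10.6 mm.

10.6 mm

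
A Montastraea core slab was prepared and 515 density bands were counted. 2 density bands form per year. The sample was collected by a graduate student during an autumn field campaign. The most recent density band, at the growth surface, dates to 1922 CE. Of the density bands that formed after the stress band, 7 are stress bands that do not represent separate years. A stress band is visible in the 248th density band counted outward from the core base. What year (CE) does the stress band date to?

515 − 248 = 267 density bands lie beyond the stress band toward the growth surface.
Excluding 7 false density bands: 267 − 7 = 260.
260 density bands at 2 per year is 260 / 2 = 130 years.
The density band at the growth surface is 1922 CE, so the stress band dates to 1922 − 130 = 1792 CE.

1792 CE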